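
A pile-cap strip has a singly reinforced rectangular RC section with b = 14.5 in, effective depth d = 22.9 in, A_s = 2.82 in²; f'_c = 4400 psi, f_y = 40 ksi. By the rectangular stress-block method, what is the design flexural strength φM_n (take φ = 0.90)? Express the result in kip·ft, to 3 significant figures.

T = A_s f_y = 2.82 × 40 = 112.8 kips.
a = T/(0.85 f'_c b) = 112.8/(0.85 × 4.4 × 14.5) = 2.080 in.
M_n = T(d − a/2) = 112.8 × (22.9 − 1.04) = 2465.8 kip·in = 2465.8/12 = 205.48 kip·ft.
φM_n = 0.90 × 205.48 = 184.93 kip·ft.

φM_n ≈ 185 kip·ft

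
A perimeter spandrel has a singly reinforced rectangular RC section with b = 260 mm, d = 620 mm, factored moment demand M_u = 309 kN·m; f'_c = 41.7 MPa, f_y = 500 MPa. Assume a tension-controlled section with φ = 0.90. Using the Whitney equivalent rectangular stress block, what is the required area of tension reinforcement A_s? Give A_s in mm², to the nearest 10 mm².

A_s ≈ 1170 mm²

M_n = M_u/φ = 309/0.90 = 343.333 kN·m.
With M_n = 0.85 f'_c a b (d − a/2), solve the quadratic for a:
a = d − √(d² − 2M_n/(0.85 f'_c b)) = 620 − √(620² − 2 × 343.333×10⁶/(0.85 × 41.7 × 260)) = 63.32 mm.
A_s = 0.85 f'_c a b / f_y = 0.85 × 41.7 × 63.32 × 260 / 500 = 1167.1 mm².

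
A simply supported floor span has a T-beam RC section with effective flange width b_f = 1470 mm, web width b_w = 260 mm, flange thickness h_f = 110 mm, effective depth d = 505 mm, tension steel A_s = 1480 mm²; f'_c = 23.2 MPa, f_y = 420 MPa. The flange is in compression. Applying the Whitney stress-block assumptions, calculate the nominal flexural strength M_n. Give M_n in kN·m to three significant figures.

Tension: T = A_s f_y = 1480 × 420 = 621600 N.
Try a within the flange: a = T/(0.85 f'_c b_f) = 621600/(0.85 × 23.2 × 1470) = 21.44 mm.
Since a = 21.44 ≤ h_f = 110 mm, the stress block lies entirely in the flange; analyse as a rectangular beam of width b_f.
M_n = T(d − a/2) = 621600 × (505 − 10.72) = 307.24 × 10⁶ N·mm.
M_n = 307.24 kN·m.

M_n ≈ 307 kN·m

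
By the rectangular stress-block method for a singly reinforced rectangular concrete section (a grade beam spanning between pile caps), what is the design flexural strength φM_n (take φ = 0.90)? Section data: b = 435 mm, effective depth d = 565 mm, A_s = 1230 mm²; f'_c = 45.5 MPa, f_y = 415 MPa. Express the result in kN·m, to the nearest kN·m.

φM_n ≈ 253 kN·m

T = A_s f_y = 1230 × 415 = 510450 N = 510.45 kN.
From C = T: a = T/(0.85 f'_c b) = 510450/(0.85 × 45.5 × 435) = 30.34 mm.
M_n = T(d − a/2) = 510.45 kN × (565 − 15.17) mm = 280.66 kN·m.
φM_n = 0.90 × 280.66 = 252.59 kN·m.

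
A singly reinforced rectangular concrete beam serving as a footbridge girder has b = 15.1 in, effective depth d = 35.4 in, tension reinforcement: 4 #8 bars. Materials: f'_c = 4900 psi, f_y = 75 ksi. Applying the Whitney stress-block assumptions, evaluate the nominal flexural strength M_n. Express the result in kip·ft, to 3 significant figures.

M_n ≈ 662 kip·ft

A_s = 4 × 0.79 = 3.16 in².
T = A_s f_y = 3.16 × 75 = 237 kips.
a = T/(0.85 f'_c b) = 237/(0.85 × 4.9 × 15.1) = 3.768 in.
M_n = T(d − a/2) = 237 × (35.4 − 1.884) = 7943.3 kip·in = 7943.3/12 = 661.94 kip·ft.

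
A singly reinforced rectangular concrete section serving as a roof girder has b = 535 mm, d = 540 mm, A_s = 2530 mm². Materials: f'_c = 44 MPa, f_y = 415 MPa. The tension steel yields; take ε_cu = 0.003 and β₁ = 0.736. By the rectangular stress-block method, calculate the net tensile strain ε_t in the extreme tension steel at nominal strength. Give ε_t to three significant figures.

ε_t ≈ 0.0197

a = A_s f_y/(0.85 f'_c b) = 52.47 mm.
β₁ = 0.736, so c = a/β₁ = 52.47/0.736 = 71.29 mm.
From the linear strain diagram with ε_cu = 0.003: ε_t = 0.003 (d − c)/c = 0.003 × (540 − 71.29)/71.29 = 0.0197.
Since ε_t ≥ 0.005, the section is tension-controlled.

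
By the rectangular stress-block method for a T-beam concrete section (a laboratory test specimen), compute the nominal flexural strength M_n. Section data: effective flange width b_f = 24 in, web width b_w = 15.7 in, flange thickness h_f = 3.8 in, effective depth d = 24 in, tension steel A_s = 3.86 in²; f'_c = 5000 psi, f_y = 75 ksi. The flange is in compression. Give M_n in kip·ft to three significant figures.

M_n ≈ 545 kip·ft

Tension: T = A_s f_y = 3.86 × 75 = 289.5 kips.
Try a within the flange: a = T/(0.85 f'_c b_f) = 289.5/(0.85 × 5 × 24) = 2.838 in.
Since a = 2.838 ≤ h_f = 3.8 in, the stress block lies entirely in the flange; analyse as a rectangular beam of width b_f.
M_n = T(d − a/2) = 289.5 × (24 − 1.419) = 6537.2 kip·in.
M_n = 6537.2/12 = 544.77 kip·ft.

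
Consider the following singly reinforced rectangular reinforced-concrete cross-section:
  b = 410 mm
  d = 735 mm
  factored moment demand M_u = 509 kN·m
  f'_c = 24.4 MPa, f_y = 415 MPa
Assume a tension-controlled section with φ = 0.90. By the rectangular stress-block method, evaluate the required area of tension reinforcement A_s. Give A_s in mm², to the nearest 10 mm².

A_s ≈ 1980 mm²

M_n = M_u/φ = 509/0.90 = 565.556 kN·m.
With M_n = 0.85 f'_c a b (d − a/2), solve the quadratic for a:
a = d − √(d² − 2M_n/(0.85 f'_c b)) = 735 − √(735² − 2 × 565.556×10⁶/(0.85 × 24.4 × 410)) = 96.87 mm.
A_s = 0.85 f'_c a b / f_y = 0.85 × 24.4 × 96.87 × 410 / 415 = 1984.9 mm².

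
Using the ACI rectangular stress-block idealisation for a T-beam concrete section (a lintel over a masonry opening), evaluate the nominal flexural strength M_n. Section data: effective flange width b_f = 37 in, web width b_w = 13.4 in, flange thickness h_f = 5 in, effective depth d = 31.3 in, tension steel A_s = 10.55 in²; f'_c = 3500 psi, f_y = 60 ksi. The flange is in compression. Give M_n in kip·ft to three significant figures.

Tension: T = A_s f_y = 10.55 × 60 = 633 kips.
Try a within the flange: a = T/(0.85 f'_c b_f) = 633/(0.85 × 3.5 × 37) = 5.751 in.
a = 5.751 > h_f = 5 in: the block extends into the web. Split into flange-overhang and web parts.
C_f = 0.85 f'_c (b_f − b_w) h_f = 0.85 × 3.5 × (37 − 13.4) × 5 = 351.1 kips.
Remaining web compression depth: a_w = (T − C_f)/(0.85 f'_c b_w) = (633 − 351.1)/(0.85 × 3.5 × 13.4) = 7.071 in.
M_n = C_f(d − h_f/2) + (T − C_f)(d − a_w/2) = 351.1 × (31.3 − 2.5) + 281.9 × (31.3 − 3.5355) = 10111.7 + 7826.8 = 17938.5 kip·in.
M_n = 17938.5/12 = 1494.88 kip·ft.

M_n ≈ 1490 kip·ft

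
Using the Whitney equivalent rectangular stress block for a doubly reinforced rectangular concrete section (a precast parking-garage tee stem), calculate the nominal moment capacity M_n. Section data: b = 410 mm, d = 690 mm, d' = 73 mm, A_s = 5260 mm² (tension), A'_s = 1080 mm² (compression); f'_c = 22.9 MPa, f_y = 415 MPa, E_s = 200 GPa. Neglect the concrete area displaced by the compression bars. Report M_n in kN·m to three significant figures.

M_n ≈ 1280 kN·m

Assume both tension and compression steel yield.
Net tension couple steel: A_s − A'_s = 4180 mm².
a = (A_s − A'_s) f_y / (0.85 f'_c b) = 1734700/(0.85 × 22.9 × 410) = 217.36 mm.
c = a/β₁ = 217.36/0.85 = 255.72 mm; ε'_s = 0.003(c − d')/c = 0.0021 ≥ f_y/E_s = 0.0021, so compression steel does yield.
M_n = (A_s − A'_s) f_y (d − a/2) + A'_s f_y (d − d') = [1734700 × (690 − 108.68) + 448200 × (690 − 73)] × 10⁻⁶ = 1008.42 + 276.54 = 1284.96 kN·m.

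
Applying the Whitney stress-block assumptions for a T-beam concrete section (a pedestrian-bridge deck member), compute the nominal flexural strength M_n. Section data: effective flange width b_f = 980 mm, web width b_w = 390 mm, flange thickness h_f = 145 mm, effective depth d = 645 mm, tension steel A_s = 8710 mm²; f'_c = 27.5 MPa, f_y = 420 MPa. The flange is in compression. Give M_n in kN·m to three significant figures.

M_n ≈ 2060 kN·m

Tension: T = A_s f_y = 8710 × 420 = 3658200 N.
Try a within the flange: a = T/(0.85 f'_c b_f) = 3658200/(0.85 × 27.5 × 980) = 159.69 mm.
a = 159.69 > h_f = 145 mm: the block extends into the web. Split into flange-overhang and web parts.
C_f = 0.85 f'_c (b_f − b_w) h_f = 0.85 × 27.5 × (980 − 390) × 145 = 1999731 N.
Remaining web compression depth: a_w = (T − C_f)/(0.85 f'_c b_w) = (3658200 − 1999731)/(0.85 × 27.5 × 390) = 181.92 mm.
M_n = C_f(d − h_f/2) + (T − C_f)(d − a_w/2) = 1999731 × (645 − 72.5) + 1658469 × (645 − 90.96) = 1144.85 + 918.86 = 2063.71 × 10⁶ N·mm.
M_n = 2063.71 kN·m.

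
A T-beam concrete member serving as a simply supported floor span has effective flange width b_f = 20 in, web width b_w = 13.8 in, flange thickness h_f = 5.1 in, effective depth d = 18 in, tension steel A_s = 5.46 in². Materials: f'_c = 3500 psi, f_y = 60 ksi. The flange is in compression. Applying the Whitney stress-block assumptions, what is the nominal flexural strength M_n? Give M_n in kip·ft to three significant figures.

M_n ≈ 416 kip·ft

Tension: T = A_s f_y = 5.46 × 60 = 327.6 kips.
Try a within the flange: a = T/(0.85 f'_c b_f) = 327.6/(0.85 × 3.5 × 20) = 5.506 in.
a = 5.506 > h_f = 5.1 in: the block extends into the web. Split into flange-overhang and web parts.
C_f = 0.85 f'_c (b_f − b_w) h_f = 0.85 × 3.5 × (20 − 13.8) × 5.1 = 94.1 kips.
Remaining web compression depth: a_w = (T − C_f)/(0.85 f'_c b_w) = (327.6 − 94.1)/(0.85 × 3.5 × 13.8) = 5.687 in.
M_n = C_f(d − h_f/2) + (T − C_f)(d − a_w/2) = 94.1 × (18 − 2.55) + 233.5 × (18 − 2.8435) = 1453.8 + 3539.0 = 4992.8 kip·in.
M_n = 4992.8/12 = 416.07 kip·ft.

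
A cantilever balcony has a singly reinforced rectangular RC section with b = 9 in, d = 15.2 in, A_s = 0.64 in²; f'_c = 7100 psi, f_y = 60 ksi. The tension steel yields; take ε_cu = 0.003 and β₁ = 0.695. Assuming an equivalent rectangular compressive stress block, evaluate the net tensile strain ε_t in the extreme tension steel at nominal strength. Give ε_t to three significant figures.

a = A_s f_y/(0.85 f'_c b) = 0.707 in.
β₁ = 0.695, so c = a/β₁ = 0.707/0.695 = 1.017 in.
From the linear strain diagram with ε_cu = 0.003: ε_t = 0.003 (d − c)/c = 0.003 × (15.2 − 1.017)/1.017 = 0.0418.
Since ε_t ≥ 0.005, the section is tension-controlled.

ε_t ≈ 0.0418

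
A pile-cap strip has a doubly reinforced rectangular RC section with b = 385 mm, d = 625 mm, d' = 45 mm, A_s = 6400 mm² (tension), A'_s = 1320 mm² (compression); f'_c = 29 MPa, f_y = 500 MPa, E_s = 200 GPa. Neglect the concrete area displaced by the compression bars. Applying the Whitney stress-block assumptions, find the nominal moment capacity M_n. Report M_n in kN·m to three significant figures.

Assume both tension and compression steel yield.
Net tension couple steel: A_s − A'_s = 5080 mm².
a = (A_s − A'_s) f_y / (0.85 f'_c b) = 2540000/(0.85 × 29 × 385) = 267.64 mm.
c = a/β₁ = 267.64/0.843 = 317.49 mm; ε'_s = 0.003(c − d')/c = 0.0026 ≥ f_y/E_s = 0.0025, so compression steel does yield.
M_n = (A_s − A'_s) f_y (d − a/2) + A'_s f_y (d − d') = [2540000 × (625 − 133.82) + 660000 × (625 − 45)] × 10⁻⁶ = 1247.60 + 382.80 = 1630.40 kN·m.

M_n ≈ 1630 kN·m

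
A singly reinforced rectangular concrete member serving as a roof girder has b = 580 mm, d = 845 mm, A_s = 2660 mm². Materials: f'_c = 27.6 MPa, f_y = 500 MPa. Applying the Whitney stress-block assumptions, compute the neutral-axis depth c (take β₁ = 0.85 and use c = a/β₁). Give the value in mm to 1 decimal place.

c ≈ 115.0 mm

T = A_s f_y = 2660 × 500 = 1330000 N = 1330 kN.
Setting C = 0.85 f'_c a b equal to T: a = 1330000/(0.85 × 27.6 × 580) = 97.745 mm.
With β₁ = 0.85, c = a/β₁ = 97.745/0.85 = 115.0 mm.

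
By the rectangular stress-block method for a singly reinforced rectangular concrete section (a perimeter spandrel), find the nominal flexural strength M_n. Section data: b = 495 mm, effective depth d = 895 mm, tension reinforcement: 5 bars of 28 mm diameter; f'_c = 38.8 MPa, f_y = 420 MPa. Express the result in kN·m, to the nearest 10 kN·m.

M_n ≈ 1110 kN·m

A_s = 5 × 616 = 3080 mm².
T = A_s f_y = 3080 × 420 = 1293600 N = 1293.6 kN.
From C = T: a = T/(0.85 f'_c b) = 1293600/(0.85 × 38.8 × 495) = 79.24 mm.
M_n = T(d − a/2) = 1293.6 kN × (895 − 39.62) mm = 1106.52 kN·m.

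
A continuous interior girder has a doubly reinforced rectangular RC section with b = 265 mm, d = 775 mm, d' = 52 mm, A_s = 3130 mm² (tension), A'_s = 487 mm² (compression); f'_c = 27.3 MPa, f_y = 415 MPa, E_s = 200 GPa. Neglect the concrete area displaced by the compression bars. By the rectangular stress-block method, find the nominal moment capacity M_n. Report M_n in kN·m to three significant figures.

Assume both tension and compression steel yield.
Net tension couple steel: A_s − A'_s = 2643 mm².
a = (A_s − A'_s) f_y / (0.85 f'_c b) = 1096845/(0.85 × 27.3 × 265) = 178.37 mm.
c = a/β₁ = 178.37/0.85 = 209.85 mm; ε'_s = 0.003(c − d')/c = 0.0023 ≥ f_y/E_s = 0.0021, so compression steel does yield.
M_n = (A_s − A'_s) f_y (d − a/2) + A'_s f_y (d − d') = [1096845 × (775 − 89.185) + 202105 × (775 − 52)] × 10⁻⁶ = 752.23 + 146.12 = 898.35 kN·m.

M_n ≈ 898 kN·m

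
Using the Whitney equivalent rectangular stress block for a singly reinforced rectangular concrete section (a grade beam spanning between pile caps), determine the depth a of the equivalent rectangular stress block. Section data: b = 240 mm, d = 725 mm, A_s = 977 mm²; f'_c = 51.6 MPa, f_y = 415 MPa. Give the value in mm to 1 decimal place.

a ≈ 38.5 mm

T = A_s f_y = 977 × 415 = 405455 N = 405.455 kN.
Setting C = 0.85 f'_c a b equal to T: a = 405455/(0.85 × 51.6 × 240) = 38.5 mm.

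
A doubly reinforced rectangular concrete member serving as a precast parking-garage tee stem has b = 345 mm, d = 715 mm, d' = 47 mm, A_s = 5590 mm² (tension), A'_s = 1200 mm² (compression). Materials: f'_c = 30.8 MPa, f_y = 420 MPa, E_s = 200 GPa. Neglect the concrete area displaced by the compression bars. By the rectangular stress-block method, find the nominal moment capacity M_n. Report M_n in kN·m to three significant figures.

M_n ≈ 1470 kN·m

Assume both tension and compression steel yield.
Net tension couple steel: A_s − A'_s = 4390 mm².
a = (A_s − A'_s) f_y / (0.85 f'_c b) = 1843800/(0.85 × 30.8 × 345) = 204.14 mm.
c = a/β₁ = 204.14/0.83 = 245.95 mm; ε'_s = 0.003(c − d')/c = 0.0024 ≥ f_y/E_s = 0.0021, so compression steel does yield.
M_n = (A_s − A'_s) f_y (d − a/2) + A'_s f_y (d − d') = [1843800 × (715 − 102.07) + 504000 × (715 − 47)] × 10⁻⁶ = 1130.12 + 336.67 = 1466.79 kN·m.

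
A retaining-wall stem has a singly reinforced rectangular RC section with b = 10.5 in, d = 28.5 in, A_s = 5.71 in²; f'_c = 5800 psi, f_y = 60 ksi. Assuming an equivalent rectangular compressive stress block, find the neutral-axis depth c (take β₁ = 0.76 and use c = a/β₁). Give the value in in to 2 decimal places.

T = A_s f_y = 5.71 × 60 = 342.6 kips.
a = T/(0.85 f'_c b) = 342.6/(0.85 × 5.8 × 10.5) = 6.6184 in.
With β₁ = 0.76, c = a/β₁ = 6.6184/0.76 = 8.71 in.

c ≈ 8.71 in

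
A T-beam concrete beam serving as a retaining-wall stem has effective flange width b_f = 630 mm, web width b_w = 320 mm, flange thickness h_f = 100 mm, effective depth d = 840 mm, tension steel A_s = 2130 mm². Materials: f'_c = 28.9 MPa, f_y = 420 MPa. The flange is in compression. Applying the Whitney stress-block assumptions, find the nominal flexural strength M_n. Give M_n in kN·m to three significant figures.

Tension: T = A_s f_y = 2130 × 420 = 894600 N.
Try a within the flange: a = T/(0.85 f'_c b_f) = 894600/(0.85 × 28.9 × 630) = 57.81 mm.
Since a = 57.81 ≤ h_f = 100 mm, the stress block lies entirely in the flange; analyse as a rectangular beam of width b_f.
M_n = T(d − a/2) = 894600 × (840 − 28.905) = 725.61 × 10⁶ N·mm.
M_n = 725.61 kN·m.

M_n ≈ 726 kN·m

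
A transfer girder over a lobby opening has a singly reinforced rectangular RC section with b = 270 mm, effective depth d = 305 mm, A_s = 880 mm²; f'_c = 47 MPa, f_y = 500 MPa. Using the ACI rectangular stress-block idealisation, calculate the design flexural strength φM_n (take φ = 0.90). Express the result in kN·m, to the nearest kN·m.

T = A_s f_y = 880 × 500 = 440000 N = 440 kN.
From C = T: a = T/(0.85 f'_c b) = 440000/(0.85 × 47 × 270) = 40.79 mm.
M_n = T(d − a/2) = 440 kN × (305 − 20.395) mm = 125.23 kN·m.
φM_n = 0.90 × 125.23 = 112.71 kN·m.

φM_n ≈ 113 kN·m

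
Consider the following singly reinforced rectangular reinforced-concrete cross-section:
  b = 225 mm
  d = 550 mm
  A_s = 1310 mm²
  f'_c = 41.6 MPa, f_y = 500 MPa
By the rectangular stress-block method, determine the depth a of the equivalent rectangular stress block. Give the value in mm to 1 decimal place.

a ≈ 82.3 mm

T = A_s f_y = 1310 × 500 = 655000 N = 655 kN.
Setting C = 0.85 f'_c a b equal to T: a = 655000/(0.85 × 41.6 × 225) = 82.3 mm.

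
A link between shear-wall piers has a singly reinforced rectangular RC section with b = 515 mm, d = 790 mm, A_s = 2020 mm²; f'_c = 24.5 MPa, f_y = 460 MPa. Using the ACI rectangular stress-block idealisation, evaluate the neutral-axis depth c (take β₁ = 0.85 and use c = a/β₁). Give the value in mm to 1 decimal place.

c ≈ 101.9 mm

T = A_s f_y = 2020 × 460 = 929200 N = 929.2 kN.
Setting C = 0.85 f'_c a b equal to T: a = 929200/(0.85 × 24.5 × 515) = 86.640 mm.
With β₁ = 0.85, c = a/β₁ = 86.640/0.85 = 101.9 mm.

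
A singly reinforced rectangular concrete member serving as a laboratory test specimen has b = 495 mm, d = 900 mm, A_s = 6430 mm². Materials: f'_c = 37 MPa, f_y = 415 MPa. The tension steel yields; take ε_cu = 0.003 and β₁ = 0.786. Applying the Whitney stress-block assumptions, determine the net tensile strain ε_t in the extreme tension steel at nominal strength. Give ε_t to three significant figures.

a = A_s f_y/(0.85 f'_c b) = 171.41 mm.
β₁ = 0.786, so c = a/β₁ = 171.41/0.786 = 218.08 mm.
From the linear strain diagram with ε_cu = 0.003: ε_t = 0.003 (d − c)/c = 0.003 × (900 − 218.08)/218.08 = 0.00938.
Since ε_t ≥ 0.005, the section is tension-controlled.

ε_t ≈ 0.00938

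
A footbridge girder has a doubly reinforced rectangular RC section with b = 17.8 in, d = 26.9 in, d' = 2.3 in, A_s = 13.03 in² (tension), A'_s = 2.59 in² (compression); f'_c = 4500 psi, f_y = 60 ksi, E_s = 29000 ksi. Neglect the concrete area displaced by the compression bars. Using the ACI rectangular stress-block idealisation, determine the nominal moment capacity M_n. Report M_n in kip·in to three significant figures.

M_n ≈ 17800 kip·in

Assume both steels yield.
a = (A_s − A'_s) f_y/(0.85 f'_c b) = (13.03 − 2.59) × 60/(0.85 × 4.5 × 17.8) = 9.200 in.
c = a/β₁ = 9.200/0.825 = 11.152 in; ε'_s = 0.003(c − d')/c = 0.0024 ≥ ε_y = 0.0021, so the compression steel yields.
M_n = (A_s − A'_s) f_y (d − a/2) + A'_s f_y (d − d') = 626.4 × (26.9 − 4.6) + 155.4 × (26.9 − 2.3) = 13968.7 + 3822.8 = 17791.5 kip·in.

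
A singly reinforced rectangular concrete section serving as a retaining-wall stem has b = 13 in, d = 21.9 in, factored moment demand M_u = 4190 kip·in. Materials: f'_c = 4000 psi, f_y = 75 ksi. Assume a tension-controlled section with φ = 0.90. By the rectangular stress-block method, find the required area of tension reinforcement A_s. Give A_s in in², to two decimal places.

M_n = M_u/φ = 4190/0.90 = 4655.56 kip·in.
From M_n = 0.85 f'_c a b (d − a/2):
a = d − √(d² − 2M_n/(0.85 f'_c b)) = 21.9 − √(21.9² − 2 × 4655.56/(0.85 × 4 × 13)) = 5.500 in.
A_s = 0.85 f'_c a b / f_y = 0.85 × 4 × 5.500 × 13 / 75 = 3.241 in².

A_s ≈ 3.24 in²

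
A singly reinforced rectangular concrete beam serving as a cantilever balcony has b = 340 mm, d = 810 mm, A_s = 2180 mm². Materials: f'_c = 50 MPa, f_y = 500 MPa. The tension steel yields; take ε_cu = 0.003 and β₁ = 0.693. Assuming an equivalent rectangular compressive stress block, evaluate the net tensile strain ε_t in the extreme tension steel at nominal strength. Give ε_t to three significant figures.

a = A_s f_y/(0.85 f'_c b) = 75.43 mm.
β₁ = 0.693, so c = a/β₁ = 75.43/0.693 = 108.85 mm.
From the linear strain diagram with ε_cu = 0.003: ε_t = 0.003 (d − c)/c = 0.003 × (810 − 108.85)/108.85 = 0.0193.
Since ε_t ≥ 0.005, the section is tension-controlled.

ε_t ≈ 0.0193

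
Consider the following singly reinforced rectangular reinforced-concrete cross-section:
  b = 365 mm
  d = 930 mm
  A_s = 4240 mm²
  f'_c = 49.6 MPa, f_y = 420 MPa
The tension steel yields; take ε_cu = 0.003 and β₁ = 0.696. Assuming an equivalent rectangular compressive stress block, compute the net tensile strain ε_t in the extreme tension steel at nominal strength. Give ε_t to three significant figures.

a = A_s f_y/(0.85 f'_c b) = 115.72 mm.
β₁ = 0.696, so c = a/β₁ = 115.72/0.696 = 166.26 mm.
From the linear strain diagram with ε_cu = 0.003: ε_t = 0.003 (d − c)/c = 0.003 × (930 − 166.26)/166.26 = 0.0138.
Since ε_t ≥ 0.005, the section is tension-controlled.

ε_t ≈ 0.0138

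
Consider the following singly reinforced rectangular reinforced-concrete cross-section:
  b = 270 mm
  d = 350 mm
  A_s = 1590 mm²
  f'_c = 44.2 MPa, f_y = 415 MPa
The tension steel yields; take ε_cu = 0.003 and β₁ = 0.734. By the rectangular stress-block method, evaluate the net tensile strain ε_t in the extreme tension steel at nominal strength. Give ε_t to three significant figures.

ε_t ≈ 0.00885

a = A_s f_y/(0.85 f'_c b) = 65.05 mm.
β₁ = 0.734, so c = a/β₁ = 65.05/0.734 = 88.62 mm.
From the linear strain diagram with ε_cu = 0.003: ε_t = 0.003 (d − c)/c = 0.003 × (350 − 88.62)/88.62 = 0.00885.
Since ε_t ≥ 0.005, the section is tension-controlled.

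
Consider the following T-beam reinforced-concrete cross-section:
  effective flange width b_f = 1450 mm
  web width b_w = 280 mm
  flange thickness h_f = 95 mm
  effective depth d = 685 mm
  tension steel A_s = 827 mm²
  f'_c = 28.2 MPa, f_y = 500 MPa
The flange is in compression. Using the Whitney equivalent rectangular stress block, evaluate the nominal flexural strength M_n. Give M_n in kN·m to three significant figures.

M_n ≈ 281 kN·m

Tension: T = A_s f_y = 827 × 500 = 413500 N.
Try a within the flange: a = T/(0.85 f'_c b_f) = 413500/(0.85 × 28.2 × 1450) = 11.90 mm.
Since a = 11.90 ≤ h_f = 95 mm, the stress block lies entirely in the flange; analyse as a rectangular beam of width b_f.
M_n = T(d − a/2) = 413500 × (685 − 5.95) = 280.79 × 10⁶ N·mm.
M_n = 280.79 kN·m.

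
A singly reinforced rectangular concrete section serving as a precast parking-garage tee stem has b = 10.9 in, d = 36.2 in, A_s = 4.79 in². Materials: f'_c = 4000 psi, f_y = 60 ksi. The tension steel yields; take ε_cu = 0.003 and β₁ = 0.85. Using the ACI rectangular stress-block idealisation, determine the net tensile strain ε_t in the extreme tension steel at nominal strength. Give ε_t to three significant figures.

a = A_s f_y/(0.85 f'_c b) = 7.755 in.
β₁ = 0.85, so c = a/β₁ = 7.755/0.85 = 9.124 in.
From the linear strain diagram with ε_cu = 0.003: ε_t = 0.003 (d − c)/c = 0.003 × (36.2 − 9.124)/9.124 = 0.00890.
Since ε_t ≥ 0.005, the section is tension-controlled.

ε_t ≈ 0.00890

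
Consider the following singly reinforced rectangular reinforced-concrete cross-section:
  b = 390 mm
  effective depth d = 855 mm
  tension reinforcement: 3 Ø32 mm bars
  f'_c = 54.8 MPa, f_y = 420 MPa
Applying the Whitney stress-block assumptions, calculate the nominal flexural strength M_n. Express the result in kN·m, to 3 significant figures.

M_n ≈ 838 kN·m

A_s = 3 × 804 = 2412 mm².
T = A_s f_y = 2412 × 420 = 1013040 N = 1013.04 kN.
From C = T: a = T/(0.85 f'_c b) = 1013040/(0.85 × 54.8 × 390) = 55.77 mm.
M_n = T(d − a/2) = 1013.04 kN × (855 − 27.885) mm = 837.90 kN·m.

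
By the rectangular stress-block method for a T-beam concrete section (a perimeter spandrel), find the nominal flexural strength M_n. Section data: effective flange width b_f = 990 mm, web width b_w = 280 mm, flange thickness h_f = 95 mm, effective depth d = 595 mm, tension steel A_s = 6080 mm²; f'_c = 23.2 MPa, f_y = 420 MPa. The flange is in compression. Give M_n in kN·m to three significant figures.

M_n ≈ 1320 kN·m

Tension: T = A_s f_y = 6080 × 420 = 2553600 N.
Try a within the flange: a = T/(0.85 f'_c b_f) = 2553600/(0.85 × 23.2 × 990) = 130.80 mm.
a = 130.80 > h_f = 95 mm: the block extends into the web. Split into flange-overhang and web parts.
C_f = 0.85 f'_c (b_f − b_w) h_f = 0.85 × 23.2 × (990 − 280) × 95 = 1330114 N.
Remaining web compression depth: a_w = (T − C_f)/(0.85 f'_c b_w) = (2553600 − 1330114)/(0.85 × 23.2 × 280) = 221.58 mm.
M_n = C_f(d − h_f/2) + (T − C_f)(d − a_w/2) = 1330114 × (595 − 47.5) + 1223486 × (595 − 110.79) = 728.24 + 592.42 = 1320.66 × 10⁶ N·mm.
M_n = 1320.66 kN·m.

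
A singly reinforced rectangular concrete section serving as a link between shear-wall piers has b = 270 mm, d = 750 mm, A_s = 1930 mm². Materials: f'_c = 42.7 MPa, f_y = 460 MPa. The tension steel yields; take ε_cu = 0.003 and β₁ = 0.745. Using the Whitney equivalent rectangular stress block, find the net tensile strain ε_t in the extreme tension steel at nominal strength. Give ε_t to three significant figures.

a = A_s f_y/(0.85 f'_c b) = 90.60 mm.
β₁ = 0.745, so c = a/β₁ = 90.60/0.745 = 121.61 mm.
From the linear strain diagram with ε_cu = 0.003: ε_t = 0.003 (d − c)/c = 0.003 × (750 − 121.61)/121.61 = 0.0155.
Since ε_t ≥ 0.005, the section is tension-controlled.

ε_t ≈ 0.0155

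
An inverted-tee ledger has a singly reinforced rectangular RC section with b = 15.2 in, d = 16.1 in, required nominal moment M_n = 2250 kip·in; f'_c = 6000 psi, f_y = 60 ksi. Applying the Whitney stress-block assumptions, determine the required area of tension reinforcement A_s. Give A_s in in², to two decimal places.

A_s ≈ 2.48 in²

From M_n = 0.85 f'_c a b (d − a/2):
a = d − √(d² − 2M_n/(0.85 f'_c b)) = 16.1 − √(16.1² − 2 × 2250/(0.85 × 6 × 15.2)) = 1.917 in.
A_s = 0.85 f'_c a b / f_y = 0.85 × 6 × 1.917 × 15.2 / 60 = 2.477 in².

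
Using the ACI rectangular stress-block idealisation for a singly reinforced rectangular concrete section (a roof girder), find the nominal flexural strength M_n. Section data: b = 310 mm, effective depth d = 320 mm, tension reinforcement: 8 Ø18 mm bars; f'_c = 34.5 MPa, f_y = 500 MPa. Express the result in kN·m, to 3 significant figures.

A_s = 8 × 254 = 2032 mm².
T = A_s f_y = 2032 × 500 = 1016000 N = 1016 kN.
From C = T: a = T/(0.85 f'_c b) = 1016000/(0.85 × 34.5 × 310) = 111.76 mm.
M_n = T(d − a/2) = 1016 kN × (320 − 55.88) mm = 268.35 kN·m.

M_n ≈ 268 kN·m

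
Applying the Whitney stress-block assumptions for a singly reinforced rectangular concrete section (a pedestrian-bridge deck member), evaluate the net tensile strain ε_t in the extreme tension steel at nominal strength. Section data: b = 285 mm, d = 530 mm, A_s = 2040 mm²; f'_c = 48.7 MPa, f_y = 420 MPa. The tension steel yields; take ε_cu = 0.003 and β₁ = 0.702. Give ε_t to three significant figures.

ε_t ≈ 0.0124

a = A_s f_y/(0.85 f'_c b) = 72.63 mm.
β₁ = 0.702, so c = a/β₁ = 72.63/0.702 = 103.46 mm.
From the linear strain diagram with ε_cu = 0.003: ε_t = 0.003 (d − c)/c = 0.003 × (530 − 103.46)/103.46 = 0.0124.
Since ε_t ≥ 0.005, the section is tension-controlled.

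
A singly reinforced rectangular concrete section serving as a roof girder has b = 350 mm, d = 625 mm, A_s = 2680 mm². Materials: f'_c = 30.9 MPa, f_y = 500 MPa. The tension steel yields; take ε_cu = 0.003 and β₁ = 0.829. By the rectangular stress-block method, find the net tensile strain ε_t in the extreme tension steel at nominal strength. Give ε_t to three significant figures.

ε_t ≈ 0.00766

a = A_s f_y/(0.85 f'_c b) = 145.77 mm.
β₁ = 0.829, so c = a/β₁ = 145.77/0.829 = 175.84 mm.
From the linear strain diagram with ε_cu = 0.003: ε_t = 0.003 (d − c)/c = 0.003 × (625 − 175.84)/175.84 = 0.00766.
Since ε_t ≥ 0.005, the section is tension-controlled.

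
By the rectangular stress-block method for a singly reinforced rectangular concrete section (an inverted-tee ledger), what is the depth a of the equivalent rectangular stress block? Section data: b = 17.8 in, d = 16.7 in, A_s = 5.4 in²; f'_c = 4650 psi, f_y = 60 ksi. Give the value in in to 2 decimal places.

a ≈ 4.61 in

T = A_s f_y = 5.4 × 60 = 324 kips.
a = T/(0.85 f'_c b) = 324/(0.85 × 4.65 × 17.8) = 4.61 in.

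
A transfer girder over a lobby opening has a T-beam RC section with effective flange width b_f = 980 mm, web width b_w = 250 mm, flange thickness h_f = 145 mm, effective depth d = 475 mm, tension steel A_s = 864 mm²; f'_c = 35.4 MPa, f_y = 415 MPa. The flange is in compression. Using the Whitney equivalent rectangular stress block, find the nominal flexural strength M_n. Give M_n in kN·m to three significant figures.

Tension: T = A_s f_y = 864 × 415 = 358560 N.
Try a within the flange: a = T/(0.85 f'_c b_f) = 358560/(0.85 × 35.4 × 980) = 12.16 mm.
Since a = 12.16 ≤ h_f = 145 mm, the stress block lies entirely in the flange; analyse as a rectangular beam of width b_f.
M_n = T(d − a/2) = 358560 × (475 − 6.08) = 168.14 × 10⁶ N·mm.
M_n = 168.14 kN·m.

M_n ≈ 168 kN·m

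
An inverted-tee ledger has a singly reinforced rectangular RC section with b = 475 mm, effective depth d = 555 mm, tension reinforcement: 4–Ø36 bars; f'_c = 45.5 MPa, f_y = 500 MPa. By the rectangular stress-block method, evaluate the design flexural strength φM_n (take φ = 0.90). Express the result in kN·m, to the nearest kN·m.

φM_n ≈ 915 kN·m

A_s = 4 × 1018 = 4072 mm².
T = A_s f_y = 4072 × 500 = 2036000 N = 2036 kN.
From C = T: a = T/(0.85 f'_c b) = 2036000/(0.85 × 45.5 × 475) = 110.83 mm.
M_n = T(d − a/2) = 2036 kN × (555 − 55.415) mm = 1017.16 kN·m.
φM_n = 0.90 × 1017.16 = 915.44 kN·m.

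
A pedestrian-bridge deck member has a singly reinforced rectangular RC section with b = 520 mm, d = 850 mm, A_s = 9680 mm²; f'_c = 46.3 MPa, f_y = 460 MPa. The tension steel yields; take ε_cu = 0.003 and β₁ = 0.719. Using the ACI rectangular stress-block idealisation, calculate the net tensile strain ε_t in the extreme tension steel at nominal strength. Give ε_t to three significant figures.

ε_t ≈ 0.00543

a = A_s f_y/(0.85 f'_c b) = 217.59 mm.
β₁ = 0.719, so c = a/β₁ = 217.59/0.719 = 302.63 mm.
From the linear strain diagram with ε_cu = 0.003: ε_t = 0.003 (d − c)/c = 0.003 × (850 − 302.63)/302.63 = 0.00543.
Since ε_t ≥ 0.005, the section is tension-controlled.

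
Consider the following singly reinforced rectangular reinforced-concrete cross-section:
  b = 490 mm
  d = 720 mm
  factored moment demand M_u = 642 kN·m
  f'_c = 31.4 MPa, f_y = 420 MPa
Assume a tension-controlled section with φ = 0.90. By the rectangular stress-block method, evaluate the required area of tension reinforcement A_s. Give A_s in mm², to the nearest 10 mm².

M_n = M_u/φ = 642/0.90 = 713.333 kN·m.
With M_n = 0.85 f'_c a b (d − a/2), solve the quadratic for a:
a = d − √(d² − 2M_n/(0.85 f'_c b)) = 720 − √(720² − 2 × 713.333×10⁶/(0.85 × 31.4 × 490)) = 80.23 mm.
A_s = 0.85 f'_c a b / f_y = 0.85 × 31.4 × 80.23 × 490 / 420 = 2498.2 mm².

A_s ≈ 2500 mm²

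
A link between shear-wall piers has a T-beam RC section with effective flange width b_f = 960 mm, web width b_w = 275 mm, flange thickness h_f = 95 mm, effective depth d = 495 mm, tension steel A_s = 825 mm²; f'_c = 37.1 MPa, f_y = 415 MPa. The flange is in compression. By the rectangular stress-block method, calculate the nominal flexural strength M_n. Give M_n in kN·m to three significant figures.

Tension: T = A_s f_y = 825 × 415 = 342375 N.
Try a within the flange: a = T/(0.85 f'_c b_f) = 342375/(0.85 × 37.1 × 960) = 11.31 mm.
Since a = 11.31 ≤ h_f = 95 mm, the stress block lies entirely in the flange; analyse as a rectangular beam of width b_f.
M_n = T(d − a/2) = 342375 × (495 − 5.655) = 167.54 × 10⁶ N·mm.
M_n = 167.54 kN·m.

M_n ≈ 168 kN·m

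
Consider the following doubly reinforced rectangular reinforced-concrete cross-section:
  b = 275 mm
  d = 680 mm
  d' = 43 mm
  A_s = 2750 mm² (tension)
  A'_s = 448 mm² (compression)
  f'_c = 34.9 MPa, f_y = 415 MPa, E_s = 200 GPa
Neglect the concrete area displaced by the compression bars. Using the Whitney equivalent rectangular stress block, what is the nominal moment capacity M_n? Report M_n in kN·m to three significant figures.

M_n ≈ 712 kN·m

Assume both tension and compression steel yield.
Net tension couple steel: A_s − A'_s = 2302 mm².
a = (A_s − A'_s) f_y / (0.85 f'_c b) = 955330/(0.85 × 34.9 × 275) = 117.11 mm.
c = a/β₁ = 117.11/0.801 = 146.20 mm; ε'_s = 0.003(c − d')/c = 0.0021 ≥ f_y/E_s = 0.0021, so compression steel does yield.
M_n = (A_s − A'_s) f_y (d − a/2) + A'_s f_y (d − d') = [955330 × (680 − 58.555) + 185920 × (680 − 43)] × 10⁻⁶ = 593.69 + 118.43 = 712.12 kN·m.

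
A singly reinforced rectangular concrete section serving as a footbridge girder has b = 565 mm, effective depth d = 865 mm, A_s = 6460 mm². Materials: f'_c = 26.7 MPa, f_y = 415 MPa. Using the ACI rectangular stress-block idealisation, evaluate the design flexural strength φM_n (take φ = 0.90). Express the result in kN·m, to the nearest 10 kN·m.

T = A_s f_y = 6460 × 415 = 2680900 N = 2680.9 kN.
From C = T: a = T/(0.85 f'_c b) = 2680900/(0.85 × 26.7 × 565) = 209.07 mm.
M_n = T(d − a/2) = 2680.9 kN × (865 − 104.535) mm = 2038.73 kN·m.
φM_n = 0.90 × 2038.73 = 1834.86 kN·m.

φM_n ≈ 1830 kN·m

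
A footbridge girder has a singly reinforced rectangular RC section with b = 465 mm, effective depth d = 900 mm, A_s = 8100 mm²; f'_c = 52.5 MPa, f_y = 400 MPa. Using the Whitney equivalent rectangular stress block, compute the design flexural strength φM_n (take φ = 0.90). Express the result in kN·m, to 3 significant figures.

T = A_s f_y = 8100 × 400 = 3240000 N = 3240 kN.
From C = T: a = T/(0.85 f'_c b) = 3240000/(0.85 × 52.5 × 465) = 156.14 mm.
M_n = T(d − a/2) = 3240 kN × (900 − 78.07) mm = 2663.05 kN·m.
φM_n = 0.90 × 2663.05 = 2396.75 kN·m.

φM_n ≈ 2400 kN·m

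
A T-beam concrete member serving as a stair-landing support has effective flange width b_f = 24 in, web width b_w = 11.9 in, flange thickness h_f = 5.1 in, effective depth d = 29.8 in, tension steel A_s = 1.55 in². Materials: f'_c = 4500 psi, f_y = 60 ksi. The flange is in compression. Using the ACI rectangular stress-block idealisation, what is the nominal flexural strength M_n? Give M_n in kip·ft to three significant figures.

Tension: T = A_s f_y = 1.55 × 60 = 93 kips.
Try a within the flange: a = T/(0.85 f'_c b_f) = 93/(0.85 × 4.5 × 24) = 1.013 in.
Since a = 1.013 ≤ h_f = 5.1 in, the stress block lies entirely in the flange; analyse as a rectangular beam of width b_f.
M_n = T(d − a/2) = 93 × (29.8 − 0.5065) = 2724.3 kip·in.
M_n = 2724.3/12 = 227.03 kip·ft.

M_n ≈ 227 kip·ft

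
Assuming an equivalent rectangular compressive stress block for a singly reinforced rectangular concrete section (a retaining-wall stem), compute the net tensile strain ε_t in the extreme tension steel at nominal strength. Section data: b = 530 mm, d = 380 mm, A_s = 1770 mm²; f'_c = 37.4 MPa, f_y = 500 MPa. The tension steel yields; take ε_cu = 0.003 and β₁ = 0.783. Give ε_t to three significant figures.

a = A_s f_y/(0.85 f'_c b) = 52.53 mm.
β₁ = 0.783, so c = a/β₁ = 52.53/0.783 = 67.09 mm.
From the linear strain diagram with ε_cu = 0.003: ε_t = 0.003 (d − c)/c = 0.003 × (380 − 67.09)/67.09 = 0.0140.
Since ε_t ≥ 0.005, the section is tension-controlled.

ε_t ≈ 0.0140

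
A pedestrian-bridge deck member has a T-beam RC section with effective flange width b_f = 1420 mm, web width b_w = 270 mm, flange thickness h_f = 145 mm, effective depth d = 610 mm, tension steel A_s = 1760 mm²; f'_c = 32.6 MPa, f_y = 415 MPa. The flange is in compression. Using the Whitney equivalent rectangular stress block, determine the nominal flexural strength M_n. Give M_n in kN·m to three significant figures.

M_n ≈ 439 kN·m

Tension: T = A_s f_y = 1760 × 415 = 730400 N.
Try a within the flange: a = T/(0.85 f'_c b_f) = 730400/(0.85 × 32.6 × 1420) = 18.56 mm.
Since a = 18.56 ≤ h_f = 145 mm, the stress block lies entirely in the flange; analyse as a rectangular beam of width b_f.
M_n = T(d − a/2) = 730400 × (610 − 9.28) = 438.77 × 10⁶ N·mm.
M_n = 438.77 kN·m.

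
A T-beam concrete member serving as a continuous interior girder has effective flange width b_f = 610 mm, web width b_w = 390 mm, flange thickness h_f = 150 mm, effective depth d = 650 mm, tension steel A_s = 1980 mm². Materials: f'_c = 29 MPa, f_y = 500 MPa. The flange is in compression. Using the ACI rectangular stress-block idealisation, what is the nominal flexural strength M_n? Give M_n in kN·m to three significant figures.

M_n ≈ 611 kN·m

Tension: T = A_s f_y = 1980 × 500 = 990000 N.
Try a within the flange: a = T/(0.85 f'_c b_f) = 990000/(0.85 × 29 × 610) = 65.84 mm.
Since a = 65.84 ≤ h_f = 150 mm, the stress block lies entirely in the flange; analyse as a rectangular beam of width b_f.
M_n = T(d − a/2) = 990000 × (650 − 32.92) = 610.91 × 10⁶ N·mm.
M_n = 610.91 kN·m.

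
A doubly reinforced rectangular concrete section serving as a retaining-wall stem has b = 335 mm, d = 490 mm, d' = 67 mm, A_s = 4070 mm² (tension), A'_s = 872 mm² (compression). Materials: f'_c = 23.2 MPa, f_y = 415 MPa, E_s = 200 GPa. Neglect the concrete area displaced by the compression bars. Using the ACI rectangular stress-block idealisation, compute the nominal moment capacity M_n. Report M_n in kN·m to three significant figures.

M_n ≈ 670 kN·m

Assume both tension and compression steel yield.
Net tension couple steel: A_s − A'_s = 3198 mm².
a = (A_s − A'_s) f_y / (0.85 f'_c b) = 1327170/(0.85 × 23.2 × 335) = 200.90 mm.
c = a/β₁ = 200.90/0.85 = 236.35 mm; ε'_s = 0.003(c − d')/c = 0.0021 ≥ f_y/E_s = 0.0021, so compression steel does yield.
M_n = (A_s − A'_s) f_y (d − a/2) + A'_s f_y (d − d') = [1327170 × (490 − 100.45) + 361880 × (490 − 67)] × 10⁻⁶ = 517.00 + 153.08 = 670.08 kN·m.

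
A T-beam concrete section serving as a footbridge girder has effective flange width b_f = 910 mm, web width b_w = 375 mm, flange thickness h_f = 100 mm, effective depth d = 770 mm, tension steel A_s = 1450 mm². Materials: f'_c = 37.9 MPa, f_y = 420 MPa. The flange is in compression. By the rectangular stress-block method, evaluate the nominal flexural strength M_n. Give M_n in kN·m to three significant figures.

M_n ≈ 463 kN·m

Tension: T = A_s f_y = 1450 × 420 = 609000 N.
Try a within the flange: a = T/(0.85 f'_c b_f) = 609000/(0.85 × 37.9 × 910) = 20.77 mm.
Since a = 20.77 ≤ h_f = 100 mm, the stress block lies entirely in the flange; analyse as a rectangular beam of width b_f.
M_n = T(d − a/2) = 609000 × (770 − 10.385) = 462.61 × 10⁶ N·mm.
M_n = 462.61 kN·m.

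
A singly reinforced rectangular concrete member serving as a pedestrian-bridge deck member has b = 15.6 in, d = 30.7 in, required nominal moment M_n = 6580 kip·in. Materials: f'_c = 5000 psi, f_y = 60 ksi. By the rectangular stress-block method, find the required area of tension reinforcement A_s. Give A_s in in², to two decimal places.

From M_n = 0.85 f'_c a b (d − a/2):
a = d − √(d² − 2M_n/(0.85 f'_c b)) = 30.7 − √(30.7² − 2 × 6580/(0.85 × 5 × 15.6)) = 3.424 in.
A_s = 0.85 f'_c a b / f_y = 0.85 × 5 × 3.424 × 15.6 / 60 = 3.784 in².

A_s ≈ 3.78 in²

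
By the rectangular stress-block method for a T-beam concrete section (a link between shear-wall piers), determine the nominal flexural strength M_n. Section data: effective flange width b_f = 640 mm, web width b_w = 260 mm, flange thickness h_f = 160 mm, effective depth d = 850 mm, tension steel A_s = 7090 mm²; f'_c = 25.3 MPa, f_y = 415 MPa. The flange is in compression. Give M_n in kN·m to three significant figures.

Tension: T = A_s f_y = 7090 × 415 = 2942350 N.
Try a within the flange: a = T/(0.85 f'_c b_f) = 2942350/(0.85 × 25.3 × 640) = 213.78 mm.
a = 213.78 > h_f = 160 mm: the block extends into the web. Split into flange-overhang and web parts.
C_f = 0.85 f'_c (b_f − b_w) h_f = 0.85 × 25.3 × (640 − 260) × 160 = 1307504 N.
Remaining web compression depth: a_w = (T − C_f)/(0.85 f'_c b_w) = (2942350 − 1307504)/(0.85 × 25.3 × 260) = 292.39 mm.
M_n = C_f(d − h_f/2) + (T − C_f)(d − a_w/2) = 1307504 × (850 − 80) + 1634846 × (850 − 146.195) = 1006.78 + 1150.61 = 2157.39 × 10⁶ N·mm.
M_n = 2157.39 kN·m.

M_n ≈ 2160 kN·m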